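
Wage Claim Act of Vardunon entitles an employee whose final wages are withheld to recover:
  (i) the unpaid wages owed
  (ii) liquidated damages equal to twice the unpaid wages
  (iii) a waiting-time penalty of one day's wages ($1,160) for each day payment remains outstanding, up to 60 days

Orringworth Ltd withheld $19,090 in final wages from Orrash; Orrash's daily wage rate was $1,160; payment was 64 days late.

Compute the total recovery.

$126,870

Doubled: 2 × $19,090 = $38,180
Penalty days: min(64, 60) = 60
Waiting-time penalty: 60 × $1,160 = $69,600
Total award: $19,090 + $38,180 + $69,600 = $126,870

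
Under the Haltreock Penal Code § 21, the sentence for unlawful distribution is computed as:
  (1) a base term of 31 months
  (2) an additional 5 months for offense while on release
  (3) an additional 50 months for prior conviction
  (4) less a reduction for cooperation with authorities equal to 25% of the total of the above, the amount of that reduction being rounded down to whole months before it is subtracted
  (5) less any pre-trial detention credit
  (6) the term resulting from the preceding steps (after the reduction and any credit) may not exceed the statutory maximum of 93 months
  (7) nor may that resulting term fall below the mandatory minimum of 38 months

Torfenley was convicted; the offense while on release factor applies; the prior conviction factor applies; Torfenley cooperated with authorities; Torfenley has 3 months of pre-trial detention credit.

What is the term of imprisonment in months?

Sentence: 62 months

Offense while on release enhancement: +5 months
Prior conviction enhancement: +50 months
Adjusted term: 31 months + 5 months + 50 months = 86 months
Cooperation with authorities reduction: 25% of 86 months = 21 months (rounded down)
After reduction: 86 − 21 = 65 months
Less pre-trial detention credit: 65 months − 3 months = 62 months
Cap at 93 months: 62 months is within the cap, no reduction.
Minimum 38 months: 62 months meets the minimum, no increase.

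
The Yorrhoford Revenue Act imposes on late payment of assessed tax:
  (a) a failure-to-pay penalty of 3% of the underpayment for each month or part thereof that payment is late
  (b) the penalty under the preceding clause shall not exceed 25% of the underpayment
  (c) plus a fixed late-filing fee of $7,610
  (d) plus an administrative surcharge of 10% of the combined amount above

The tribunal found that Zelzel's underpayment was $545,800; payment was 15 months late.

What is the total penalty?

Accrued rate: 3% × 15 = 45%, capped at 25% → 25%
Failure-to-pay penalty: 25% of $545,800 = $136,450
Penalty before surcharge: $136,450 + $7,610 = $144,060
Administrative surcharge: 10% of $144,060 = $14,406
Total penalty: $144,060 + $14,406 = $158,466

$158,466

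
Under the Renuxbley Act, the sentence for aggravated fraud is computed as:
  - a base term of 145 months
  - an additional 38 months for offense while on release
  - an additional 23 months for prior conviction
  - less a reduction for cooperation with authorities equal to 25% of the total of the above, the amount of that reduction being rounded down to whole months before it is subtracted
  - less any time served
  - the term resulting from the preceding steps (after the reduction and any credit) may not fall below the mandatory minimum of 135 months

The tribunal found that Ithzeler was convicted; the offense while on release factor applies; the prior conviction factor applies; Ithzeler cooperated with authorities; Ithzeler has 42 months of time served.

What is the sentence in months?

135 months

Offense while on release enhancement: +38 months
Prior conviction enhancement: +23 months
Adjusted term: 145 months + 38 months + 23 months = 206 months
Cooperation with authorities reduction: 25% of 206 months = 51 months (rounded down)
After reduction: 206 − 51 = 155 months
Less time served: 155 months − 42 months = 113 months
Minimum 135 months: 113 months is below the minimum → 135 months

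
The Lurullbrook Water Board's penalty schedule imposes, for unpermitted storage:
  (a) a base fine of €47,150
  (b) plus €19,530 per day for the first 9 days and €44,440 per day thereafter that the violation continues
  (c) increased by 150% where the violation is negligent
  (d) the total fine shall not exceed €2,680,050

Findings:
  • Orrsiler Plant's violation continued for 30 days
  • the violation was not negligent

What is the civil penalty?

€1,156,160

First 9 days: 9 × €19,530 = €175,770
Remaining days: (30 − 9) × €44,440 = €933,240
Per-day component: €175,770 + €933,240 = €1,109,010
Base plus per-day: €47,150 + €1,109,010 = €1,156,160
The violation was not negligent: no 150% increase.
Cap at €2,680,050: €1,156,160 is within the cap, no reduction.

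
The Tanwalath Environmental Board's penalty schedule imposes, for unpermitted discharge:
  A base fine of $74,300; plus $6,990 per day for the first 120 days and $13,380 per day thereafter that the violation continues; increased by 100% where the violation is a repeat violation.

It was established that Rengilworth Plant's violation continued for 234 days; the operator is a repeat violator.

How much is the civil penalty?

First 120 days: 120 × $6,990 = $838,800
Remaining days: (234 − 120) × $13,380 = $1,525,320
Per-day component: $838,800 + $1,525,320 = $2,364,120
Base plus per-day: $74,300 + $2,364,120 = $2,438,420
Enhancement: 100% of $2,438,420 = $2,438,420
Enhanced fine: $2,438,420 + $2,438,420 = $4,876,840

$4,876,840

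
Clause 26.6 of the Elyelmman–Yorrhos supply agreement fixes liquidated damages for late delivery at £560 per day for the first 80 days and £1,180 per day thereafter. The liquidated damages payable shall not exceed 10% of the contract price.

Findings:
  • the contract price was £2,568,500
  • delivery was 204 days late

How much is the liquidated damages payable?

Liquidated damages: £191,120

First 80 days: 80 × £560 = £44,800
Remaining days: (204 − 80) × £1,180 = £146,320
Accrued per-day damages: £44,800 + £146,320 = £191,120
Cap: 10% of £2,568,500 = £256,850
Cap at £256,850: £191,120 is within the cap, no reduction.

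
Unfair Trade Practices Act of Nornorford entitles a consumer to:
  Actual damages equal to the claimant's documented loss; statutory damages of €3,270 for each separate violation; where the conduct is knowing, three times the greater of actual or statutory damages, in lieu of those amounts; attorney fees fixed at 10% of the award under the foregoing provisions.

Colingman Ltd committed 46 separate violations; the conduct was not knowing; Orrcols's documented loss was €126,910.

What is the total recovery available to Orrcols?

Statutory damages: 46 × €3,270 = €150,420
Conduct not knowing: the in-lieu enhancement does not apply.
Actual plus statutory damages: €126,910 + €150,420 = €277,330
Attorney fees: 10% of €277,330 = €27,733
Total recovery: €277,330 + €27,733 = €305,063

€305,063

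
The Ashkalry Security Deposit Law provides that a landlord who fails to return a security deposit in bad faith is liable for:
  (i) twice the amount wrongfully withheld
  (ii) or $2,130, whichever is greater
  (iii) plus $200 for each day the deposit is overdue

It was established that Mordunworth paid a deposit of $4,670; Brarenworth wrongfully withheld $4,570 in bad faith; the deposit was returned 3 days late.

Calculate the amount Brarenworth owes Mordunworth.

Recovery: $9,740

Doubled: 2 × $4,570 = $9,140
Minimum $2,130: $9,140 meets the minimum, no increase.
Late-return penalty: 3 × $200 = $600
Damages plus late penalty: $9,140 + $600 = $9,740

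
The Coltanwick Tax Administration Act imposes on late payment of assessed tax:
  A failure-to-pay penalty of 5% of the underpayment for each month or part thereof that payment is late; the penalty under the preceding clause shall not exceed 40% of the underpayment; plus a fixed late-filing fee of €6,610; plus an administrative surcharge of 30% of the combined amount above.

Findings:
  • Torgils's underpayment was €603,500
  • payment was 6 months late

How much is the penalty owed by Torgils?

€243,958

Accrued rate: 5% × 6 = 30%, capped at 40% → 30%
Failure-to-pay penalty: 30% of €603,500 = €181,050
Penalty before surcharge: €181,050 + €6,610 = €187,660
Administrative surcharge: 30% of €187,660 = €56,298
Total penalty: €187,660 + €56,298 = €243,958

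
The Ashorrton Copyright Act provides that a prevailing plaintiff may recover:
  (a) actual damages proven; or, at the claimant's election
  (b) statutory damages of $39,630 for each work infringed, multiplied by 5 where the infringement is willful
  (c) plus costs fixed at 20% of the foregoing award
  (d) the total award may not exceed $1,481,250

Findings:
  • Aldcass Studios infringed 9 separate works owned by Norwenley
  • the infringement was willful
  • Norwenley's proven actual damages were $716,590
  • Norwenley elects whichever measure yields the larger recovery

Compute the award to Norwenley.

Statutory damages: 9 × $39,630 = $356,670
Multiplied by 5: 5 × $356,670 = $1,783,350
Greater of actual damages ($716,590) or enhanced statutory damages ($1,783,350): $1,783,350
Costs: 20% of $1,783,350 = $356,670
Award plus costs: $1,783,350 + $356,670 = $2,140,020
Cap at $1,481,250: $2,140,020 exceeds the cap → $1,481,250

$1,481,250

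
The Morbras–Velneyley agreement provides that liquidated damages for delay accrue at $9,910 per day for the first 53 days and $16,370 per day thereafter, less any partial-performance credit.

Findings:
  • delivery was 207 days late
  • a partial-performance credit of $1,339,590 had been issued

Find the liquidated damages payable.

First 53 days: 53 × $9,910 = $525,230
Remaining days: (207 − 53) × $16,370 = $2,520,980
Accrued per-day damages: $525,230 + $2,520,980 = $3,046,210
Less partial-performance credit: $3,046,210 − $1,339,590 = $1,706,620

$1,706,620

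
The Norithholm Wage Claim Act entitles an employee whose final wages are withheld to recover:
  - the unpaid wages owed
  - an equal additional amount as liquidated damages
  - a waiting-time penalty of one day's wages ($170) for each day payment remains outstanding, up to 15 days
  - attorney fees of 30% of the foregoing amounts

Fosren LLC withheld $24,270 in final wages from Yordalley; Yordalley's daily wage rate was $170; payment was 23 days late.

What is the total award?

Liquidated damages (equal amount): $24,270
Penalty days: min(23, 15) = 15
Waiting-time penalty: 15 × $170 = $2,550
Subtotal: $24,270 + $24,270 + $2,550 = $51,090
Attorney fees: 30% of $51,090 = $15,327
Total award: $51,090 + $15,327 = $66,417

Total award: $66,417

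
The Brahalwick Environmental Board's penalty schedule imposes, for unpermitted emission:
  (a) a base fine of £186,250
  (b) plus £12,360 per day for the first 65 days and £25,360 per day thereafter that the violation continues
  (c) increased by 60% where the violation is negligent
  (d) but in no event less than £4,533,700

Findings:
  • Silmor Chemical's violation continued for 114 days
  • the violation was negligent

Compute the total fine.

First 65 days: 65 × £12,360 = £803,400
Remaining days: (114 − 65) × £25,360 = £1,242,640
Per-day component: £803,400 + £1,242,640 = £2,046,040
Base plus per-day: £186,250 + £2,046,040 = £2,232,290
Enhancement: 60% of £2,232,290 = £1,339,374
Enhanced fine: £2,232,290 + £1,339,374 = £3,571,664
Minimum £4,533,700: £3,571,664 is below the minimum → £4,533,700

£4,533,700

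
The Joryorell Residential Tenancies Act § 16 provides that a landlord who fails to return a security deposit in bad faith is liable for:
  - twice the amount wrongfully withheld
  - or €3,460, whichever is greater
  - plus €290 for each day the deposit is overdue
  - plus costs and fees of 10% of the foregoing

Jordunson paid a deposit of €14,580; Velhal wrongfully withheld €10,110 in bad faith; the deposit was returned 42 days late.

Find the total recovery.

Doubled: 2 × €10,110 = €20,220
Minimum €3,460: €20,220 meets the minimum, no increase.
Late-return penalty: 42 × €290 = €12,180
Damages plus late penalty: €20,220 + €12,180 = €32,400
Costs and fees: 10% of €32,400 = €3,240
Total recovery: €32,400 + €3,240 = €35,640

Recovery: €35,640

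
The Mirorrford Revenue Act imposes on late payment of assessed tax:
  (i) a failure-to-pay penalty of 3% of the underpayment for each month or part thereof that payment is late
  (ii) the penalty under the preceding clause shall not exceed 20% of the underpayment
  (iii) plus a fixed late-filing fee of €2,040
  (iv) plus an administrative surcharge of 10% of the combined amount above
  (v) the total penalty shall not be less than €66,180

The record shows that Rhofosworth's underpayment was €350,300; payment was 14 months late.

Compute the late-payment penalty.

Accrued rate: 3% × 14 = 42%, capped at 20% → 20%
Failure-to-pay penalty: 20% of €350,300 = €70,060
Penalty before surcharge: €70,060 + €2,040 = €72,100
Administrative surcharge: 10% of €72,100 = €7,210
Total penalty: €72,100 + €7,210 = €79,310
Minimum €66,180: €79,310 meets the minimum, no increase.

€79,310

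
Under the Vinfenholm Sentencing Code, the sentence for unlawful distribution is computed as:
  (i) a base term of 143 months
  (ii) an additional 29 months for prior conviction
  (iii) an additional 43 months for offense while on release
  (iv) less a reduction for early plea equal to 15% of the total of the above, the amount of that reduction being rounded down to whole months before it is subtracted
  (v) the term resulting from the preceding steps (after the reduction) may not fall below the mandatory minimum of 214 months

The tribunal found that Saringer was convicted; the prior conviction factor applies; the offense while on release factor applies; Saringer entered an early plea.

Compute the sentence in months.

Prior conviction enhancement: +29 months
Offense while on release enhancement: +43 months
Adjusted term: 143 months + 29 months + 43 months = 215 months
Early plea reduction: 15% of 215 months = 32 months (rounded down)
After reduction: 215 − 32 = 183 months
Minimum 214 months: 183 months is below the minimum → 214 months

214 months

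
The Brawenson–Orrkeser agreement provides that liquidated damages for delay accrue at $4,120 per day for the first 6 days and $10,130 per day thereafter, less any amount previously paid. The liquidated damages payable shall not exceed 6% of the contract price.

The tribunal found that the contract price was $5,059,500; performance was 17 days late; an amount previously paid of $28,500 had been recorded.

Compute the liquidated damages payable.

First 6 days: 6 × $4,120 = $24,720
Remaining days: (17 − 6) × $10,130 = $111,430
Accrued per-day damages: $24,720 + $111,430 = $136,150
Less amount previously paid: $136,150 − $28,500 = $107,650
Cap: 6% of $5,059,500 = $303,570
Cap at $303,570: $107,650 is within the cap, no reduction.

$107,650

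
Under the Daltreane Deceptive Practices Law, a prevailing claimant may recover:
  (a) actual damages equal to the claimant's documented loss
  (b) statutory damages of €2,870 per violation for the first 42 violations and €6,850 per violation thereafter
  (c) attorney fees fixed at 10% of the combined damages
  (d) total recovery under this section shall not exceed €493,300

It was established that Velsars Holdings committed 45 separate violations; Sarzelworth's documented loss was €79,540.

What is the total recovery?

€242,693

First 42 violations: 42 × €2,870 = €120,540
Remaining violations: (45 − 42) × €6,850 = €20,550
Statutory damages: €120,540 + €20,550 = €141,090
Combined damages: €79,540 + €141,090 = €220,630
Attorney fees: 10% of €220,630 = €22,063
Total before cap: €220,630 + €22,063 = €242,693
Cap at €493,300: €242,693 is within the cap, no reduction.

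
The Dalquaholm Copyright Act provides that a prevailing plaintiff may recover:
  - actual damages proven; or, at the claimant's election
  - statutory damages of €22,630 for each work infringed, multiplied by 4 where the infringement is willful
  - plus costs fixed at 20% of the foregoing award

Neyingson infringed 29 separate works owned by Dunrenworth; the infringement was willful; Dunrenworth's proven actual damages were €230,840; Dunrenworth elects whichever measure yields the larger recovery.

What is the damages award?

€3,150,096

Statutory damages: 29 × €22,630 = €656,270
Multiplied by 4: 4 × €656,270 = €2,625,080
Greater of actual damages (€230,840) or enhanced statutory damages (€2,625,080): €2,625,080
Costs: 20% of €2,625,080 = €525,016
Award plus costs: €2,625,080 + €525,016 = €3,150,096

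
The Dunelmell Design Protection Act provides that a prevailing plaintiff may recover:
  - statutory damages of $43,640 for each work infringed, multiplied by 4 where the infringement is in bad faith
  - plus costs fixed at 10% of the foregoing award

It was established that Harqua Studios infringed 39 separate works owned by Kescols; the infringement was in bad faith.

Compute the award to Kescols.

Award: $7,488,624

Statutory damages: 39 × $43,640 = $1,701,960
Multiplied by 4: 4 × $1,701,960 = $6,807,840
Costs: 10% of $6,807,840 = $680,784
Award plus costs: $6,807,840 + $680,784 = $7,488,624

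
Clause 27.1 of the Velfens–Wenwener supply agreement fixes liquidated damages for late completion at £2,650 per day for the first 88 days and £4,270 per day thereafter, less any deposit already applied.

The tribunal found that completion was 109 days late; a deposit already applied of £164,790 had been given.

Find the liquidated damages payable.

First 88 days: 88 × £2,650 = £233,200
Remaining days: (109 − 88) × £4,270 = £89,670
Accrued per-day damages: £233,200 + £89,670 = £322,870
Less deposit already applied: £322,870 − £164,790 = £158,080

Liquidated damages: £158,080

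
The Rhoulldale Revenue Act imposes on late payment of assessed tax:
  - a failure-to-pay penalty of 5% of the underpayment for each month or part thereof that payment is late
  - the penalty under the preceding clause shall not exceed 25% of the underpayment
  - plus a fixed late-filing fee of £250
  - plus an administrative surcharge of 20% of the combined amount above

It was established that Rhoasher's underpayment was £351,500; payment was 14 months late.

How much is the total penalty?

£105,750

Accrued rate: 5% × 14 = 70%, capped at 25% → 25%
Failure-to-pay penalty: 25% of £351,500 = £87,875
Penalty before surcharge: £87,875 + £250 = £88,125
Administrative surcharge: 20% of £88,125 = £17,625
Total penalty: £88,125 + £17,625 = £105,750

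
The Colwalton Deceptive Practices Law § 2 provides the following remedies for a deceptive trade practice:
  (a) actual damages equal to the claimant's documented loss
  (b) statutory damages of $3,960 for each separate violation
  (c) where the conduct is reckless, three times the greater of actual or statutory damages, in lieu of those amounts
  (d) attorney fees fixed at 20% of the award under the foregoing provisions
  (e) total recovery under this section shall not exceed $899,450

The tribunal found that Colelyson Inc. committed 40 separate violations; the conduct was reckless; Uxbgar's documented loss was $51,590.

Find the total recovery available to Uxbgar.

$570,240

Statutory damages: 40 × $3,960 = $158,400
Greater of actual damages ($51,590) or statutory damages ($158,400): $158,400
Trebled: 3 × $158,400 = $475,200
Attorney fees: 20% of $475,200 = $95,040
Total before cap: $475,200 + $95,040 = $570,240
Cap at $899,450: $570,240 is within the cap, no reduction.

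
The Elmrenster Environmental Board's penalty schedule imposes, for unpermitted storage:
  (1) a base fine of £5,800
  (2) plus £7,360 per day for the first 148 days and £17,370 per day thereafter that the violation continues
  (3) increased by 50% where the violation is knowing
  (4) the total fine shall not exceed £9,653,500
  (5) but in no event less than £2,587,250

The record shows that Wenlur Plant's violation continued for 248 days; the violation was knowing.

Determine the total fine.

£4,248,120

First 148 days: 148 × £7,360 = £1,089,280
Remaining days: (248 − 148) × £17,370 = £1,737,000
Per-day component: £1,089,280 + £1,737,000 = £2,826,280
Base plus per-day: £5,800 + £2,826,280 = £2,832,080
Enhancement: 50% of £2,832,080 = £1,416,040
Enhanced fine: £2,832,080 + £1,416,040 = £4,248,120
Cap at £9,653,500: £4,248,120 is within the cap, no reduction.
Minimum £2,587,250: £4,248,120 meets the minimum, no increase.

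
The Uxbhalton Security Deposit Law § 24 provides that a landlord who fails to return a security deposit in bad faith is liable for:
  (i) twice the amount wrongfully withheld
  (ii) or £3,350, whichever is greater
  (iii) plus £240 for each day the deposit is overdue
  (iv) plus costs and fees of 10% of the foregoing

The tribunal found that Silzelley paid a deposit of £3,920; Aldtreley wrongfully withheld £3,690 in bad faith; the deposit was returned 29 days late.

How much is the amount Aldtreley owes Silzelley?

Doubled: 2 × £3,690 = £7,380
Minimum £3,350: £7,380 meets the minimum, no increase.
Late-return penalty: 29 × £240 = £6,960
Damages plus late penalty: £7,380 + £6,960 = £14,340
Costs and fees: 10% of £14,340 = £1,434
Total recovery: £14,340 + £1,434 = £15,774

£15,774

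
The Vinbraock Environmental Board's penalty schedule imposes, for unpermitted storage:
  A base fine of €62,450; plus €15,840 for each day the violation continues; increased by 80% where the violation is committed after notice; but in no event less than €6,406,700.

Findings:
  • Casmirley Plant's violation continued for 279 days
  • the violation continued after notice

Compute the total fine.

€8,067,258

Per-day component: 279 × €15,840 = €4,419,360
Base plus per-day: €62,450 + €4,419,360 = €4,481,810
Enhancement: 80% of €4,481,810 = €3,585,448
Enhanced fine: €4,481,810 + €3,585,448 = €8,067,258
Minimum €6,406,700: €8,067,258 meets the minimum, no increase.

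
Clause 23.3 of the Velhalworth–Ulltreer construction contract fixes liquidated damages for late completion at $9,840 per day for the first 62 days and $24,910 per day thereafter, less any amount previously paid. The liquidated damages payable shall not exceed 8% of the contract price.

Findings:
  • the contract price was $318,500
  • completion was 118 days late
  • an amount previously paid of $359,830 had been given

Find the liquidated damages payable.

$25,480

First 62 days: 62 × $9,840 = $610,080
Remaining days: (118 − 62) × $24,910 = $1,394,960
Accrued per-day damages: $610,080 + $1,394,960 = $2,005,040
Less amount previously paid: $2,005,040 − $359,830 = $1,645,210
Cap: 8% of $318,500 = $25,480
Cap at $25,480: $1,645,210 exceeds the cap → $25,480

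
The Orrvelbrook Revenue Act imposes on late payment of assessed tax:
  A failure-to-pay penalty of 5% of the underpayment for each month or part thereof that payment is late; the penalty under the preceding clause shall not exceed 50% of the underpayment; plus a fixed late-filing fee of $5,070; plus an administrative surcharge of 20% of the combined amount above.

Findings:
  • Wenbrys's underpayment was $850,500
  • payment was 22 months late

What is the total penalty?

Accrued rate: 5% × 22 = 110%, capped at 50% → 50%
Failure-to-pay penalty: 50% of $850,500 = $425,250
Penalty before surcharge: $425,250 + $5,070 = $430,320
Administrative surcharge: 20% of $430,320 = $86,064
Total penalty: $430,320 + $86,064 = $516,384

$516,384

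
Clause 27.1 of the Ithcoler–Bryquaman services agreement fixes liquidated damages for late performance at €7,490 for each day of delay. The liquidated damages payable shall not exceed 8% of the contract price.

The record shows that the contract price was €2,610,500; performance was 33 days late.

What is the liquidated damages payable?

Per-day damages: 33 × €7,490 = €247,170
Cap: 8% of €2,610,500 = €208,840
Cap at €208,840: €247,170 exceeds the cap → €208,840

€208,840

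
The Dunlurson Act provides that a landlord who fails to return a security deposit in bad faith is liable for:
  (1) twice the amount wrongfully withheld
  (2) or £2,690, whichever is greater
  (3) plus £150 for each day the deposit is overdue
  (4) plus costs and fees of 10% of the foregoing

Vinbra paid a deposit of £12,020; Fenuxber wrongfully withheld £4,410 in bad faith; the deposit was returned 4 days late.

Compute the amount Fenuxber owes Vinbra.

£10,362

Doubled: 2 × £4,410 = £8,820
Minimum £2,690: £8,820 meets the minimum, no increase.
Late-return penalty: 4 × £150 = £600
Damages plus late penalty: £8,820 + £600 = £9,420
Costs and fees: 10% of £9,420 = £942
Total recovery: £9,420 + £942 = £10,362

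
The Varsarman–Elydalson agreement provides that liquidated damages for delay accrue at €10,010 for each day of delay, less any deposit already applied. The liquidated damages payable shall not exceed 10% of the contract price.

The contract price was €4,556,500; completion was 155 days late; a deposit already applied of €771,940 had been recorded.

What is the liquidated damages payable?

Per-day damages: 155 × €10,010 = €1,551,550
Less deposit already applied: €1,551,550 − €771,940 = €779,610
Cap: 10% of €4,556,500 = €455,650
Cap at €455,650: €779,610 exceeds the cap → €455,650

€455,650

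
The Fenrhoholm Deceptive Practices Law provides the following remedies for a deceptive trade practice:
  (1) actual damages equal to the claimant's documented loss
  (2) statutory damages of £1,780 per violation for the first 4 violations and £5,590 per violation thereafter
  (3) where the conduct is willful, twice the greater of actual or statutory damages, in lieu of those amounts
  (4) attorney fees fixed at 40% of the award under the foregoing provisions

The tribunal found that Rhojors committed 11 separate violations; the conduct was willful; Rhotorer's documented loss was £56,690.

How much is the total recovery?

First 4 violations: 4 × £1,780 = £7,120
Remaining violations: (11 − 4) × £5,590 = £39,130
Statutory damages: £7,120 + £39,130 = £46,250
Greater of actual damages (£56,690) or statutory damages (£46,250): £56,690
Doubled: 2 × £56,690 = £113,380
Attorney fees: 40% of £113,380 = £45,352
Total recovery: £113,380 + £45,352 = £158,732

£158,732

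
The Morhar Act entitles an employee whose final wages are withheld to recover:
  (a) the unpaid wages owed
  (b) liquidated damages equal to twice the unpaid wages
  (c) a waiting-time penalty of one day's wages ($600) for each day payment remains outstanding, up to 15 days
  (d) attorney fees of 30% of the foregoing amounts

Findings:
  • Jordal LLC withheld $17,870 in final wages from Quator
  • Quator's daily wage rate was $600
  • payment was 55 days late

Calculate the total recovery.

Doubled: 2 × $17,870 = $35,740
Penalty days: min(55, 15) = 15
Waiting-time penalty: 15 × $600 = $9,000
Subtotal: $17,870 + $35,740 + $9,000 = $62,610
Attorney fees: 30% of $62,610 = $18,783
Total award: $62,610 + $18,783 = $81,393

$81,393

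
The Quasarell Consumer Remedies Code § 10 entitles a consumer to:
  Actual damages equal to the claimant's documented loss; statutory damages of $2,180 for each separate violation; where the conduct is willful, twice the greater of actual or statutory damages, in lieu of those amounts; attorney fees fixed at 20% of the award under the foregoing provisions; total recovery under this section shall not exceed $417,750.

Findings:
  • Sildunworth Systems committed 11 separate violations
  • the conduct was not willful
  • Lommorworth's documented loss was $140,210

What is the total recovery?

Statutory damages: 11 × $2,180 = $23,980
Conduct not willful: the in-lieu enhancement does not apply.
Actual plus statutory damages: $140,210 + $23,980 = $164,190
Attorney fees: 20% of $164,190 = $32,838
Total before cap: $164,190 + $32,838 = $197,028
Cap at $417,750: $197,028 is within the cap, no reduction.

$197,028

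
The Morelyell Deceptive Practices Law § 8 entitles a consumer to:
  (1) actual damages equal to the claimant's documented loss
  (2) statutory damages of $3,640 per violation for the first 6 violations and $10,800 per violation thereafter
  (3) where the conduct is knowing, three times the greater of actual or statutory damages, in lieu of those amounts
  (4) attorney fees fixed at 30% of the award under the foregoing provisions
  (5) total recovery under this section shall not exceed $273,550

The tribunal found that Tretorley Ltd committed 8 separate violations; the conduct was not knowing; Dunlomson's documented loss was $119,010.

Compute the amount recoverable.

First 6 violations: 6 × $3,640 = $21,840
Remaining violations: (8 − 6) × $10,800 = $21,600
Statutory damages: $21,840 + $21,600 = $43,440
Conduct not knowing: the in-lieu enhancement does not apply.
Actual plus statutory damages: $119,010 + $43,440 = $162,450
Attorney fees: 30% of $162,450 = $48,735
Total before cap: $162,450 + $48,735 = $211,185
Cap at $273,550: $211,185 is within the cap, no reduction.

Total recovery: $211,185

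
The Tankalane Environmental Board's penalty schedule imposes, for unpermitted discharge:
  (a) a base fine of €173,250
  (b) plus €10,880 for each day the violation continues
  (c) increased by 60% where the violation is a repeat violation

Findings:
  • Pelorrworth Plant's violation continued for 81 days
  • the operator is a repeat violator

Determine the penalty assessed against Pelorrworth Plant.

Per-day component: 81 × €10,880 = €881,280
Base plus per-day: €173,250 + €881,280 = €1,054,530
Enhancement: 60% of €1,054,530 = €632,718
Enhanced fine: €1,054,530 + €632,718 = €1,687,248

€1,687,248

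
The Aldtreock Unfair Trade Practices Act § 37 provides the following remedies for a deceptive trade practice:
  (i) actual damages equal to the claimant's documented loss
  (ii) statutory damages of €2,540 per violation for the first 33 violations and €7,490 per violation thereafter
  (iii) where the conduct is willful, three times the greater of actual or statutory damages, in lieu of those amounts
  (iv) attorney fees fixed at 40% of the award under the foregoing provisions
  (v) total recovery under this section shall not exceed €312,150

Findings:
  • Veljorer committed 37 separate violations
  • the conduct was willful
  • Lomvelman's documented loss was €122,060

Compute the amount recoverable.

€312,150

First 33 violations: 33 × €2,540 = €83,820
Remaining violations: (37 − 33) × €7,490 = €29,960
Statutory damages: €83,820 + €29,960 = €113,780
Greater of actual damages (€122,060) or statutory damages (€113,780): €122,060
Trebled: 3 × €122,060 = €366,180
Attorney fees: 40% of €366,180 = €146,472
Total before cap: €366,180 + €146,472 = €512,652
Cap at €312,150: €512,652 exceeds the cap → €312,150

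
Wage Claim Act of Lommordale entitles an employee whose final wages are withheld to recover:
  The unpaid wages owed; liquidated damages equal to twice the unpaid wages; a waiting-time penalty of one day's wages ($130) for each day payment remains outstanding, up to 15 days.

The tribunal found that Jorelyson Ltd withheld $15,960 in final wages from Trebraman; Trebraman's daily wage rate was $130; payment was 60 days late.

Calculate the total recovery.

$49,830

Doubled: 2 × $15,960 = $31,920
Penalty days: min(60, 15) = 15
Waiting-time penalty: 15 × $130 = $1,950
Total award: $15,960 + $31,920 + $1,950 = $49,830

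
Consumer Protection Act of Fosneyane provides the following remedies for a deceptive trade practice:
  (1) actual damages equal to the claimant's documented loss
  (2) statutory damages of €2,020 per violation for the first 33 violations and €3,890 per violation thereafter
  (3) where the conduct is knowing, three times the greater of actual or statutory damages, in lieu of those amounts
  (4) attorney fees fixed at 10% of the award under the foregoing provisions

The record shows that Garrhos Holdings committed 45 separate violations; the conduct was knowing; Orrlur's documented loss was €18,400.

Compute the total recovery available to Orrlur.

First 33 violations: 33 × €2,020 = €66,660
Remaining violations: (45 − 33) × €3,890 = €46,680
Statutory damages: €66,660 + €46,680 = €113,340
Greater of actual damages (€18,400) or statutory damages (€113,340): €113,340
Trebled: 3 × €113,340 = €340,020
Attorney fees: 10% of €340,020 = €34,002
Total recovery: €340,020 + €34,002 = €374,022

€374,022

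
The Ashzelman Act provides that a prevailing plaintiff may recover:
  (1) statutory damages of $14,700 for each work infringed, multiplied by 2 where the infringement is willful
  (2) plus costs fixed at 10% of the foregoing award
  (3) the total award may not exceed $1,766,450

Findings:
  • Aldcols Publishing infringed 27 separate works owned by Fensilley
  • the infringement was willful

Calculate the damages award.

$873,180

Statutory damages: 27 × $14,700 = $396,900
Doubled: 2 × $396,900 = $793,800
Costs: 10% of $793,800 = $79,380
Award plus costs: $793,800 + $79,380 = $873,180
Cap at $1,766,450: $873,180 is within the cap, no reduction.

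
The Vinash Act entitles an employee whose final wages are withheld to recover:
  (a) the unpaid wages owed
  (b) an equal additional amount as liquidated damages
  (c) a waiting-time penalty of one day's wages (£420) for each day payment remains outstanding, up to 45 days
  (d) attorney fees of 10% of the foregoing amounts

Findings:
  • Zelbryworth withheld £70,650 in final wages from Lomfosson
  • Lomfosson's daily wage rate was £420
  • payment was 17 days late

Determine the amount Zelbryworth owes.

Liquidated damages (equal amount): £70,650
Penalty days: min(17, 45) = 17
Waiting-time penalty: 17 × £420 = £7,140
Subtotal: £70,650 + £70,650 + £7,140 = £148,440
Attorney fees: 10% of £148,440 = £14,844
Total award: £148,440 + £14,844 = £163,284

£163,284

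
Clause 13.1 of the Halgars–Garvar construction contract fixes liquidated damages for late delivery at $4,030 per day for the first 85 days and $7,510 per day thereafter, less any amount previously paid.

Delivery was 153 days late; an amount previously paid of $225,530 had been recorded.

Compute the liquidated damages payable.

$627,700

First 85 days: 85 × $4,030 = $342,550
Remaining days: (153 − 85) × $7,510 = $510,680
Accrued per-day damages: $342,550 + $510,680 = $853,230
Less amount previously paid: $853,230 − $225,530 = $627,700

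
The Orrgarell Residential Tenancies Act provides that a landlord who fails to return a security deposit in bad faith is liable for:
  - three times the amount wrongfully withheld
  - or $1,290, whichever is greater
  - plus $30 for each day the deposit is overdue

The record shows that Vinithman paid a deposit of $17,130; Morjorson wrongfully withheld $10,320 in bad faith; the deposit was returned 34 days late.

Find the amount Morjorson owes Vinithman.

$31,980

Trebled: 3 × $10,320 = $30,960
Minimum $1,290: $30,960 meets the minimum, no increase.
Late-return penalty: 34 × $30 = $1,020
Damages plus late penalty: $30,960 + $1,020 = $31,980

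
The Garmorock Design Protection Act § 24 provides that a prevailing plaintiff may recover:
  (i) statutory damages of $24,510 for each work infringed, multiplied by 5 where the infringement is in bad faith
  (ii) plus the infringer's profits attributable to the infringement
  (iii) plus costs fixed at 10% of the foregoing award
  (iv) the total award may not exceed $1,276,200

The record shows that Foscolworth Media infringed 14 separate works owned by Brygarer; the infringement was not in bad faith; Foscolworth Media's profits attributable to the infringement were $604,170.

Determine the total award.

Award: $1,042,041

Statutory damages: 14 × $24,510 = $343,140
Infringement not in bad faith: no ×5 enhancement.
Combined award: $343,140 + $604,170 = $947,310
Costs: 10% of $947,310 = $94,731
Award plus costs: $947,310 + $94,731 = $1,042,041
Cap at $1,276,200: $1,042,041 is within the cap, no reduction.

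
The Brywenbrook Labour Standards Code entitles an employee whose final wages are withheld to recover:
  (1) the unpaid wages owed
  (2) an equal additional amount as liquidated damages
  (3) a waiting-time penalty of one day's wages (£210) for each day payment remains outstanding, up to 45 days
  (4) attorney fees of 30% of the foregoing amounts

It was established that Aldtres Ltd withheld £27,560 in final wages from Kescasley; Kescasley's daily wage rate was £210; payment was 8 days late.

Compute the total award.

Liquidated damages (equal amount): £27,560
Penalty days: min(8, 45) = 8
Waiting-time penalty: 8 × £210 = £1,680
Subtotal: £27,560 + £27,560 + £1,680 = £56,800
Attorney fees: 30% of £56,800 = £17,040
Total award: £56,800 + £17,040 = £73,840

£73,840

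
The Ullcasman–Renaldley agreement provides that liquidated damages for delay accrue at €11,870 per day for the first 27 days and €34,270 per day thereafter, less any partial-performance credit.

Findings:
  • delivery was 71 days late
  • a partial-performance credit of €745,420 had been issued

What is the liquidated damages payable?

€1,082,950

First 27 days: 27 × €11,870 = €320,490
Remaining days: (71 − 27) × €34,270 = €1,507,880
Accrued per-day damages: €320,490 + €1,507,880 = €1,828,370
Less partial-performance credit: €1,828,370 − €745,420 = €1,082,950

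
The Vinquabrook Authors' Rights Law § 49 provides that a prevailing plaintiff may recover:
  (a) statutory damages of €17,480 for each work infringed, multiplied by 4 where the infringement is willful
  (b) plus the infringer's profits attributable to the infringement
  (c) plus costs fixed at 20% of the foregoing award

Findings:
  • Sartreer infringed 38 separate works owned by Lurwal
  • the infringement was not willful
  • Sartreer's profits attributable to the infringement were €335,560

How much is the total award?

Statutory damages: 38 × €17,480 = €664,240
Infringement not willful: no ×4 enhancement.
Combined award: €664,240 + €335,560 = €999,800
Costs: 20% of €999,800 = €199,960
Award plus costs: €999,800 + €199,960 = €1,199,760

Award: €1,199,760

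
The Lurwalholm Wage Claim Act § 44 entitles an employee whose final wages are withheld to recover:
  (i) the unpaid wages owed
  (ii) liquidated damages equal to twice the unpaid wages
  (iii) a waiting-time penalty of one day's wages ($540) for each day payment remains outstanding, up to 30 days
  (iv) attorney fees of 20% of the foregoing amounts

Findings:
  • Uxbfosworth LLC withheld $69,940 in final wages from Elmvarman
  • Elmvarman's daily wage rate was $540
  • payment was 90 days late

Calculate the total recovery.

$271,224

Doubled: 2 × $69,940 = $139,880
Penalty days: min(90, 30) = 30
Waiting-time penalty: 30 × $540 = $16,200
Subtotal: $69,940 + $139,880 + $16,200 = $226,020
Attorney fees: 20% of $226,020 = $45,204
Total award: $226,020 + $45,204 = $271,224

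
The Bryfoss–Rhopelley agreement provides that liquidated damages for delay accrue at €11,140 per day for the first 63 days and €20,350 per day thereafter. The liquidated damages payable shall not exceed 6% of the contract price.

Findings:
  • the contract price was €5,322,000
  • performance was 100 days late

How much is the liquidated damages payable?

€319,320

First 63 days: 63 × €11,140 = €701,820
Remaining days: (100 − 63) × €20,350 = €752,950
Accrued per-day damages: €701,820 + €752,950 = €1,454,770
Cap: 6% of €5,322,000 = €319,320
Cap at €319,320: €1,454,770 exceeds the cap → €319,320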